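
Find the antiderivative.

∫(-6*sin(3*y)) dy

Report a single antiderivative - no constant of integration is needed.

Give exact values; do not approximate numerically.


Answer: 2*cos(3*y).


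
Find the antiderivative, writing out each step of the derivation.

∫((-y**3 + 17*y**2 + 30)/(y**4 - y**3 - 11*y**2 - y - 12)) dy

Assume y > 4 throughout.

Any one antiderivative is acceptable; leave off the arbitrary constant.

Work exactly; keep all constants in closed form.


Step 1. Decompose ∫((-y**3 + 17*y**2 + 30)/(y**4 - y**3 - 11*y**2 - y - 12)) dy by partial fractions, (-y**3 + 17*y**2 + 30)/(y**4 - y**3 - 11*y**2 - y - 12) = -1/(y**2 + 1) - 3/(y + 3) + 2/(y - 4): now ∫(2/(y - 4)) dy + ∫(-3/(y + 3)) dy + ∫(-1/(y**2 + 1)) dy.
Step 2. Evaluate the standard form [assuming y > 4]: now 2*log(y - 4) + ∫(-3/(y + 3)) dy + ∫(-1/(y**2 + 1)) dy.
Step 3. Evaluate the standard form [assuming y > -3]: now 2*log(y - 4) - 3*log(y + 3) + ∫(-1/(y**2 + 1)) dy.
Step 4. Evaluate the standard form: now 2*log(y - 4) - 3*log(y + 3) - atan(y).
Answer: 2*log(y - 4) - 3*log(y + 3) - atan(y).


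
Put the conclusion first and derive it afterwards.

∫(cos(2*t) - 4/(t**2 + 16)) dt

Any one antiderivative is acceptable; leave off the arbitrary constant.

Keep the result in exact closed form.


The answer is sin(2*t)/2 - atan(t/4).
Step 1. Rewrite: now ∫(-4/(t**2 + 16)) dt + ∫(cos(2*t)) dt.
Step 2. Evaluate the standard form: now sin(2*t)/2 + ∫(-4/(t**2 + 16)) dt.
Step 3. Evaluate the standard form: now sin(2*t)/2 - atan(t/4).
Answer: sin(2*t)/2 - atan(t/4).


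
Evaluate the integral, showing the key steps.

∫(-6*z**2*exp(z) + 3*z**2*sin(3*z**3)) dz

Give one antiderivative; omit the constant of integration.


Step 1. Rewrite: now ∫(-6*z**2*exp(z)) dz + ∫(3*z**2*sin(3*z**3)) dz.
Step 2. Substitute u = z**3, turning ∫(3*z**2*sin(3*z**3)) dz into ∫(sin(3*u)) du: now ∫(-6*z**2*exp(z)) dz + ∫(sin(3*u)) du.
Step 3. Evaluate the standard form: now -cos(3*u)/3 + ∫(-6*z**2*exp(z)) dz.
Step 4. Substitute back u = z**3: now -cos(3*z**3)/3 + ∫(-6*z**2*exp(z)) dz.
Step 5. Integrate ∫(-6*z**2*exp(z)) dz by parts with u = z**2, dv = (-6*exp(z)) dz, so v = -6*exp(z): now -6*z**2*exp(z) - cos(3*z**3)/3 + ∫(12*z*exp(z)) dz.
Step 6. Integrate ∫(12*z*exp(z)) dz by parts with u = z, dv = (12*exp(z)) dz, so v = 12*exp(z): now -6*z**2*exp(z) + 12*z*exp(z) - cos(3*z**3)/3 + ∫(-12*exp(z)) dz.
Step 7. Evaluate the standard form: now -6*z**2*exp(z) + 12*z*exp(z) - 12*exp(z) - cos(3*z**3)/3.
Answer: -6*z**2*exp(z) + 12*z*exp(z) - 12*exp(z) - cos(3*z**3)/3.


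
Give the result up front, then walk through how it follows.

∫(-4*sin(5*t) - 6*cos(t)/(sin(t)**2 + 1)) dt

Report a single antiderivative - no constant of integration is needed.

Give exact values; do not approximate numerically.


The answer is 4*cos(5*t)/5 - 6*atan(sin(t)).
Step 1. Rewrite: now ∫(-6*cos(t)/(sin(t)**2 + 1)) dt + ∫(-4*sin(5*t)) dt.
Step 2. Evaluate the standard form: now 4*cos(5*t)/5 + ∫(-6*cos(t)/(sin(t)**2 + 1)) dt.
Step 3. Substitute u = sin(t), turning ∫(-6*cos(t)/(sin(t)**2 + 1)) dt into ∫(-6/(u**2 + 1)) du: now 4*cos(5*t)/5 + ∫(-6/(u**2 + 1)) du.
Step 4. Evaluate the standard form: now 4*cos(5*t)/5 - 6*atan(u).
Step 5. Substitute back u = sin(t): now 4*cos(5*t)/5 - 6*atan(sin(t)).
Answer: 4*cos(5*t)/5 - 6*atan(sin(t)).


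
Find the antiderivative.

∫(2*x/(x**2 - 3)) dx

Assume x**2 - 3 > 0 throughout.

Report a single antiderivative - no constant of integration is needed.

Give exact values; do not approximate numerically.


Answer: log(x**2 - 3).


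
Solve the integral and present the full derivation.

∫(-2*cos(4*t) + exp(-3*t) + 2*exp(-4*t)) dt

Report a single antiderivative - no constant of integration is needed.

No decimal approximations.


Step 1. Rewrite: now ∫(2*exp(-4*t)) dt + ∫(exp(-3*t)) dt + ∫(-2*cos(4*t)) dt.
Step 2. Evaluate the standard form: now -sin(4*t)/2 + ∫(2*exp(-4*t)) dt + ∫(exp(-3*t)) dt.
Step 3. Evaluate the standard form: now -sin(4*t)/2 + ∫(exp(-3*t)) dt - exp(-4*t)/2.
Step 4. Evaluate the standard form: now -sin(4*t)/2 - exp(-3*t)/3 - exp(-4*t)/2.
Answer: -sin(4*t)/2 - exp(-3*t)/3 - exp(-4*t)/2.


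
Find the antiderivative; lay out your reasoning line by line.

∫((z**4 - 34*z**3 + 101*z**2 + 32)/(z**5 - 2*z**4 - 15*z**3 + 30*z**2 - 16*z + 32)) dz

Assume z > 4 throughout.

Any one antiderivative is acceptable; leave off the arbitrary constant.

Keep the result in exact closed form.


Step 1. Decompose ∫((z**4 - 34*z**3 + 101*z**2 + 32)/(z**5 - 2*z**4 - 15*z**3 + 30*z**2 - 16*z + 32)) dz by partial fractions, (z**4 - 34*z**3 + 101*z**2 + 32)/(z**5 - 2*z**4 - 15*z**3 + 30*z**2 - 16*z + 32) = -2/(z**2 + 1) + 5/(z + 4) - 3/(z - 2) - 1/(z - 4): now ∫(-1/(z - 4)) dz + ∫(-3/(z - 2)) dz + ∫(5/(z + 4)) dz + ∫(-2/(z**2 + 1)) dz.
Step 2. Evaluate the standard form [assuming z > -4]: now 5*log(z + 4) + ∫(-1/(z - 4)) dz + ∫(-3/(z - 2)) dz + ∫(-2/(z**2 + 1)) dz.
Step 3. Evaluate the standard form [assuming z > 4]: now -log(z - 4) + 5*log(z + 4) + ∫(-3/(z - 2)) dz + ∫(-2/(z**2 + 1)) dz.
Step 4. Evaluate the standard form [assuming z > 2]: now -log(z - 4) - 3*log(z - 2) + 5*log(z + 4) + ∫(-2/(z**2 + 1)) dz.
Step 5. Evaluate the standard form: now -log(z - 4) - 3*log(z - 2) + 5*log(z + 4) - 2*atan(z).
Answer: -log(z - 4) - 3*log(z - 2) + 5*log(z + 4) - 2*atan(z).


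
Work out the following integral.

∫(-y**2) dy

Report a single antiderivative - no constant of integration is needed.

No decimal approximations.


Answer: -y**3/3.


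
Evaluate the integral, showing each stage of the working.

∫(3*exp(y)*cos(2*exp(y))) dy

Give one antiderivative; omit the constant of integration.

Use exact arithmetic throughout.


Step 1. Substitute u = exp(y), turning ∫(3*exp(y)*cos(2*exp(y))) dy into ∫(3*cos(2*u)) du: now ∫(3*cos(2*u)) du.
Step 2. Evaluate the standard form: now 3*sin(2*u)/2.
Step 3. Substitute back u = exp(y): now 3*sin(2*exp(y))/2.
Answer: 3*sin(2*exp(y))/2.


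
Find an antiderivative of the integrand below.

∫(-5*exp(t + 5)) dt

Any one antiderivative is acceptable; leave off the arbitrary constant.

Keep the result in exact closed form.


Answer: -5*exp(t + 5).


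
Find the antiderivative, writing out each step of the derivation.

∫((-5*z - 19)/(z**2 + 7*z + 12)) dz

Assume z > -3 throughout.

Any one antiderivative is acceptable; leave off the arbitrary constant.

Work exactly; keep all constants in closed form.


Step 1. Decompose ∫((-5*z - 19)/(z**2 + 7*z + 12)) dz by partial fractions, (-5*z - 19)/(z**2 + 7*z + 12) = -1/(z + 4) - 4/(z + 3): now ∫(-4/(z + 3)) dz + ∫(-1/(z + 4)) dz.
Step 2. Evaluate the standard form [assuming z > -4]: now -log(z + 4) + ∫(-4/(z + 3)) dz.
Step 3. Evaluate the standard form [assuming z > -3]: now -4*log(z + 3) - log(z + 4).
Answer: -4*log(z + 3) - log(z + 4).


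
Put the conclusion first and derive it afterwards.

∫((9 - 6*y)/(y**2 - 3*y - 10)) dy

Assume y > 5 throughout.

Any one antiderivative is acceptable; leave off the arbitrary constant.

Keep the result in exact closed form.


The answer is -3*log(y - 5) - 3*log(y + 2).
Step 1. Decompose ∫((9 - 6*y)/(y**2 - 3*y - 10)) dy by partial fractions, (9 - 6*y)/(y**2 - 3*y - 10) = -3/(y + 2) - 3/(y - 5): now ∫(-3/(y - 5)) dy + ∫(-3/(y + 2)) dy.
Step 2. Evaluate the standard form [assuming y > -2]: now -3*log(y + 2) + ∫(-3/(y - 5)) dy.
Step 3. Evaluate the standard form [assuming y > 5]: now -3*log(y - 5) - 3*log(y + 2).
Answer: -3*log(y - 5) - 3*log(y + 2).


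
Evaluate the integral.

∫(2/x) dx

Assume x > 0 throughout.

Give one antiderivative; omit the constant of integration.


Answer: 2*log(x).


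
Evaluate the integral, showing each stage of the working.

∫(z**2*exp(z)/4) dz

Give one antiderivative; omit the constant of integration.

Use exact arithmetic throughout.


Step 1. Integrate ∫(z**2*exp(z)/4) dz by parts with u = z**2, dv = (exp(z)/4) dz, so v = exp(z)/4: now z**2*exp(z)/4 + ∫(-z*exp(z)/2) dz.
Step 2. Integrate ∫(-z*exp(z)/2) dz by parts with u = z, dv = (-exp(z)/2) dz, so v = -exp(z)/2: now z**2*exp(z)/4 - z*exp(z)/2 + ∫(exp(z)/2) dz.
Step 3. Evaluate the standard form: now z**2*exp(z)/4 - z*exp(z)/2 + exp(z)/2.
Answer: z**2*exp(z)/4 - z*exp(z)/2 + exp(z)/2.


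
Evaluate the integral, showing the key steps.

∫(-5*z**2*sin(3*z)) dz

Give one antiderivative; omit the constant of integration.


Step 1. Integrate ∫(-5*z**2*sin(3*z)) dz by parts with u = z**2, dv = (-5*sin(3*z)) dz, so v = 5*cos(3*z)/3: now 5*z**2*cos(3*z)/3 + ∫(-10*z*cos(3*z)/3) dz.
Step 2. Integrate ∫(-10*z*cos(3*z)/3) dz by parts with u = z, dv = (-10*cos(3*z)/3) dz, so v = -10*sin(3*z)/9: now 5*z**2*cos(3*z)/3 - 10*z*sin(3*z)/9 + ∫(10*sin(3*z)/9) dz.
Step 3. Evaluate the standard form: now 5*z**2*cos(3*z)/3 - 10*z*sin(3*z)/9 - 10*cos(3*z)/27.
Answer: 5*z**2*cos(3*z)/3 - 10*z*sin(3*z)/9 - 10*cos(3*z)/27.


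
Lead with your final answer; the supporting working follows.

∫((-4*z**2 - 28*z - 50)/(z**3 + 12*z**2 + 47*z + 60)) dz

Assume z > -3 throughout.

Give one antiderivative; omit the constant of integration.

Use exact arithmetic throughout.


The answer is -log(z + 3) + 2*log(z + 4) - 5*log(z + 5).
Step 1. Decompose ∫((-4*z**2 - 28*z - 50)/(z**3 + 12*z**2 + 47*z + 60)) dz by partial fractions, (-4*z**2 - 28*z - 50)/(z**3 + 12*z**2 + 47*z + 60) = -5/(z + 5) + 2/(z + 4) - 1/(z + 3): now ∫(-1/(z + 3)) dz + ∫(2/(z + 4)) dz + ∫(-5/(z + 5)) dz.
Step 2. Evaluate the standard form [assuming z > -5]: now -5*log(z + 5) + ∫(-1/(z + 3)) dz + ∫(2/(z + 4)) dz.
Step 3. Evaluate the standard form [assuming z > -3]: now -log(z + 3) - 5*log(z + 5) + ∫(2/(z + 4)) dz.
Step 4. Evaluate the standard form [assuming z > -4]: now -log(z + 3) + 2*log(z + 4) - 5*log(z + 5).
Answer: -log(z + 3) + 2*log(z + 4) - 5*log(z + 5).


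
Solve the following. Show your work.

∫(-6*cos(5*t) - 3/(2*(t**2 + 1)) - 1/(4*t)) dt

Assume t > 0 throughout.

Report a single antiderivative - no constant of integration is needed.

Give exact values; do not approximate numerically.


Step 1. Rewrite: now ∫(-1/(4*t)) dt + ∫(-3/(2*(t**2 + 1))) dt + ∫(-6*cos(5*t)) dt.
Step 2. Evaluate the standard form: now -6*sin(5*t)/5 + ∫(-1/(4*t)) dt + ∫(-3/(2*(t**2 + 1))) dt.
Step 3. Evaluate the standard form: now -6*sin(5*t)/5 - 3*atan(t)/2 + ∫(-1/(4*t)) dt.
Step 4. Evaluate the standard form [assuming t > 0]: now -log(t)/4 - 6*sin(5*t)/5 - 3*atan(t)/2.
Answer: -log(t)/4 - 6*sin(5*t)/5 - 3*atan(t)/2.


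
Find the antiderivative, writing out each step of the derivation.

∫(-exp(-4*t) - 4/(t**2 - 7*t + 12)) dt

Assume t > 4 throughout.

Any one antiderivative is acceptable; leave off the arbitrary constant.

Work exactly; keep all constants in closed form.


Step 1. Rewrite: now ∫(-4/(t**2 - 7*t + 12)) dt + ∫(-exp(-4*t)) dt.
Step 2. Decompose ∫(-4/(t**2 - 7*t + 12)) dt by partial fractions, -4/(t**2 - 7*t + 12) = 4/(t - 3) - 4/(t - 4): now ∫(-4/(t - 4)) dt + ∫(4/(t - 3)) dt + ∫(-exp(-4*t)) dt.
Step 3. Evaluate the standard form [assuming t > 4]: now -4*log(t - 4) + ∫(4/(t - 3)) dt + ∫(-exp(-4*t)) dt.
Step 4. Evaluate the standard form [assuming t > 3]: now -4*log(t - 4) + 4*log(t - 3) + ∫(-exp(-4*t)) dt.
Step 5. Evaluate the standard form: now -4*log(t - 4) + 4*log(t - 3) + exp(-4*t)/4.
Answer: -4*log(t - 4) + 4*log(t - 3) + exp(-4*t)/4.


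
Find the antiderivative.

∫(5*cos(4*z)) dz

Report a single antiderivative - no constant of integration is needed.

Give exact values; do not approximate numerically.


Answer: 5*sin(4*z)/4.


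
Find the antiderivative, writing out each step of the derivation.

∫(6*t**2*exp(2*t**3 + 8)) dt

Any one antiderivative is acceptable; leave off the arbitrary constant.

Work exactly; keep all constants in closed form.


Step 1. Substitute u = t**3 + 4, turning ∫(6*t**2*exp(2*t**3 + 8)) dt into ∫(2*exp(2*u)) du: now ∫(2*exp(2*u)) du.
Step 2. Evaluate the standard form: now exp(2*u).
Step 3. Substitute back u = t**3 + 4: now exp(2*t**3 + 8).
Answer: exp(2*t**3 + 8).


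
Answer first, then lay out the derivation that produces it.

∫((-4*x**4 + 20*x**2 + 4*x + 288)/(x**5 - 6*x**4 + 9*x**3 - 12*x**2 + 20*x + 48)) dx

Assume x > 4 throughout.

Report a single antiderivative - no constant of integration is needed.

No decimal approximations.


The answer is -4*log(x - 4) - 3*log(x - 3) + 3*log(x + 1) + 2*atan(x/2).
Step 1. Decompose ∫((-4*x**4 + 20*x**2 + 4*x + 288)/(x**5 - 6*x**4 + 9*x**3 - 12*x**2 + 20*x + 48)) dx by partial fractions, (-4*x**4 + 20*x**2 + 4*x + 288)/(x**5 - 6*x**4 + 9*x**3 - 12*x**2 + 20*x + 48) = 4/(x**2 + 4) + 3/(x + 1) - 3/(x - 3) - 4/(x - 4): now ∫(-4/(x - 4)) dx + ∫(-3/(x - 3)) dx + ∫(3/(x + 1)) dx + ∫(4/(x**2 + 4)) dx.
Step 2. Evaluate the standard form [assuming x > -1]: now 3*log(x + 1) + ∫(-4/(x - 4)) dx + ∫(-3/(x - 3)) dx + ∫(4/(x**2 + 4)) dx.
Step 3. Evaluate the standard form [assuming x > 4]: now -4*log(x - 4) + 3*log(x + 1) + ∫(-3/(x - 3)) dx + ∫(4/(x**2 + 4)) dx.
Step 4. Evaluate the standard form [assuming x > 3]: now -4*log(x - 4) - 3*log(x - 3) + 3*log(x + 1) + ∫(4/(x**2 + 4)) dx.
Step 5. Evaluate the standard form: now -4*log(x - 4) - 3*log(x - 3) + 3*log(x + 1) + 2*atan(x/2).
Answer: -4*log(x - 4) - 3*log(x - 3) + 3*log(x + 1) + 2*atan(x/2).


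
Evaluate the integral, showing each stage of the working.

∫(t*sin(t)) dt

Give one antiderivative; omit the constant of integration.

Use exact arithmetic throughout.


Step 1. Integrate ∫(t*sin(t)) dt by parts with u = t, dv = (sin(t)) dt, so v = -cos(t): now -t*cos(t) + ∫(cos(t)) dt.
Step 2. Evaluate the standard form: now -t*cos(t) + sin(t).
Answer: -t*cos(t) + sin(t).


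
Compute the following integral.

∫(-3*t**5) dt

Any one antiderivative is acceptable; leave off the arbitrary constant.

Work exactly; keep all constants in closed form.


Answer: -t**6/2.


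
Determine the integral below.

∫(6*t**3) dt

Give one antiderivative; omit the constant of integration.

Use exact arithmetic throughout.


Answer: 3*t**4/2.


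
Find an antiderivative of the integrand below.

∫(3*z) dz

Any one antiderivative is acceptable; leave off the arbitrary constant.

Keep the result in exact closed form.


Answer: 3*z**2/2.


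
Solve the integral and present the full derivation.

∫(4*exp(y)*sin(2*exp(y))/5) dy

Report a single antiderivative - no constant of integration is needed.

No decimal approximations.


Step 1. Substitute u = exp(y), turning ∫(4*exp(y)*sin(2*exp(y))/5) dy into ∫(4*sin(2*u)/5) du: now ∫(4*sin(2*u)/5) du.
Step 2. Evaluate the standard form: now -2*cos(2*u)/5.
Step 3. Substitute back u = exp(y): now -2*cos(2*exp(y))/5.
Answer: -2*cos(2*exp(y))/5.


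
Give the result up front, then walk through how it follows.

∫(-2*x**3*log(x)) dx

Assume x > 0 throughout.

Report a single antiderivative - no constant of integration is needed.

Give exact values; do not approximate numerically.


The answer is -x**4*log(x)/2 + x**4/8.
Step 1. Integrate ∫(-2*x**3*log(x)) dx by parts with u = log(x), dv = (-2*x**3) dx, so v = -x**4/2 [assuming x > 0]: now -x**4*log(x)/2 + ∫(x**3/2) dx.
Step 2. Evaluate the standard form: now -x**4*log(x)/2 + x**4/8.
Answer: -x**4*log(x)/2 + x**4/8.


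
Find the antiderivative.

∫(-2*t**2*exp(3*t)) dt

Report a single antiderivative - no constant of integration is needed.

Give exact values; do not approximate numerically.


Answer: -2*t**2*exp(3*t)/3 + 4*t*exp(3*t)/9 - 4*exp(3*t)/27.


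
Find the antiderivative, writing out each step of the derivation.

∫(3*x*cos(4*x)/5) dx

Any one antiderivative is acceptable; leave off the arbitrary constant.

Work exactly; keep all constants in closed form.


Step 1. Integrate ∫(3*x*cos(4*x)/5) dx by parts with u = x, dv = (3*cos(4*x)/5) dx, so v = 3*sin(4*x)/20: now 3*x*sin(4*x)/20 + ∫(-3*sin(4*x)/20) dx.
Step 2. Evaluate the standard form: now 3*x*sin(4*x)/20 + 3*cos(4*x)/80.
Answer: 3*x*sin(4*x)/20 + 3*cos(4*x)/80.


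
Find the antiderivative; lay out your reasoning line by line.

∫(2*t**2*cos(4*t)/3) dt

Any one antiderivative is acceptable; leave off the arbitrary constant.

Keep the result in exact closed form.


Step 1. Integrate ∫(2*t**2*cos(4*t)/3) dt by parts with u = t**2, dv = (2*cos(4*t)/3) dt, so v = sin(4*t)/6: now t**2*sin(4*t)/6 + ∫(-t*sin(4*t)/3) dt.
Step 2. Integrate ∫(-t*sin(4*t)/3) dt by parts with u = t, dv = (-sin(4*t)/3) dt, so v = cos(4*t)/12: now t**2*sin(4*t)/6 + t*cos(4*t)/12 + ∫(-cos(4*t)/12) dt.
Step 3. Evaluate the standard form: now t**2*sin(4*t)/6 + t*cos(4*t)/12 - sin(4*t)/48.
Answer: t**2*sin(4*t)/6 + t*cos(4*t)/12 - sin(4*t)/48.


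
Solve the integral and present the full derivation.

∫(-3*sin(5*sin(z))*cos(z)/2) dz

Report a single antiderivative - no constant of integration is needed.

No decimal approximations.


Step 1. Substitute u = sin(z), turning ∫(-3*sin(5*sin(z))*cos(z)/2) dz into ∫(-3*sin(5*u)/2) du: now ∫(-3*sin(5*u)/2) du.
Step 2. Evaluate the standard form: now 3*cos(5*u)/10.
Step 3. Substitute back u = sin(z): now 3*cos(5*sin(z))/10.
Answer: 3*cos(5*sin(z))/10.


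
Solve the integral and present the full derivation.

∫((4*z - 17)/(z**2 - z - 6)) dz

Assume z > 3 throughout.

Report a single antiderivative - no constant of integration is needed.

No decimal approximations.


Step 1. Decompose ∫((4*z - 17)/(z**2 - z - 6)) dz by partial fractions, (4*z - 17)/(z**2 - z - 6) = 5/(z + 2) - 1/(z - 3): now ∫(-1/(z - 3)) dz + ∫(5/(z + 2)) dz.
Step 2. Evaluate the standard form [assuming z > -2]: now 5*log(z + 2) + ∫(-1/(z - 3)) dz.
Step 3. Evaluate the standard form [assuming z > 3]: now -log(z - 3) + 5*log(z + 2).
Answer: -log(z - 3) + 5*log(z + 2).


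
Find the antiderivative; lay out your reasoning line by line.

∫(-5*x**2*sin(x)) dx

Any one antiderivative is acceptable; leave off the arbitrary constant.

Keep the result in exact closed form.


Step 1. Integrate ∫(-5*x**2*sin(x)) dx by parts with u = x**2, dv = (-5*sin(x)) dx, so v = 5*cos(x): now 5*x**2*cos(x) + ∫(-10*x*cos(x)) dx.
Step 2. Integrate ∫(-10*x*cos(x)) dx by parts with u = x, dv = (-10*cos(x)) dx, so v = -10*sin(x): now 5*x**2*cos(x) - 10*x*sin(x) + ∫(10*sin(x)) dx.
Step 3. Evaluate the standard form: now 5*x**2*cos(x) - 10*x*sin(x) - 10*cos(x).
Answer: 5*x**2*cos(x) - 10*x*sin(x) - 10*cos(x).


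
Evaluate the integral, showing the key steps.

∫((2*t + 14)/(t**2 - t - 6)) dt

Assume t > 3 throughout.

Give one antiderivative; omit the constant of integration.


Step 1. Decompose ∫((2*t + 14)/(t**2 - t - 6)) dt by partial fractions, (2*t + 14)/(t**2 - t - 6) = -2/(t + 2) + 4/(t - 3): now ∫(4/(t - 3)) dt + ∫(-2/(t + 2)) dt.
Step 2. Evaluate the standard form [assuming t > -2]: now -2*log(t + 2) + ∫(4/(t - 3)) dt.
Step 3. Evaluate the standard form [assuming t > 3]: now 4*log(t - 3) - 2*log(t + 2).
Answer: 4*log(t - 3) - 2*log(t + 2).


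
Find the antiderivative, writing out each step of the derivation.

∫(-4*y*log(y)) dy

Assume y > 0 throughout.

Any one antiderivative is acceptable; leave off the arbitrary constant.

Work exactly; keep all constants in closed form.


Step 1. Integrate ∫(-4*y*log(y)) dy by parts with u = log(y), dv = (-4*y) dy, so v = -2*y**2 [assuming y > 0]: now -2*y**2*log(y) + ∫(2*y) dy.
Step 2. Evaluate the standard form: now -2*y**2*log(y) + y**2.
Answer: -2*y**2*log(y) + y**2.


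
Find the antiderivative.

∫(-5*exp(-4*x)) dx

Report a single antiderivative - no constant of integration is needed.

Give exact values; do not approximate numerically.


Answer: 5*exp(-4*x)/4.


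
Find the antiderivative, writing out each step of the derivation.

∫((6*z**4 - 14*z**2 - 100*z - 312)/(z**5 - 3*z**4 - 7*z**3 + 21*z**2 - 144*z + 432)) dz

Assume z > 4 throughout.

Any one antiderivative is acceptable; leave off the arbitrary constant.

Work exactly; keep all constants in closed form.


Step 1. Decompose ∫((6*z**4 - 14*z**2 - 100*z - 312)/(z**5 - 3*z**4 - 7*z**3 + 21*z**2 - 144*z + 432)) dz by partial fractions, (6*z**4 - 14*z**2 - 100*z - 312)/(z**5 - 3*z**4 - 7*z**3 + 21*z**2 - 144*z + 432) = 4/(z**2 + 9) + 1/(z + 4) + 2/(z - 3) + 3/(z - 4): now ∫(3/(z - 4)) dz + ∫(2/(z - 3)) dz + ∫(1/(z + 4)) dz + ∫(4/(z**2 + 9)) dz.
Step 2. Evaluate the standard form [assuming z > 3]: now 2*log(z - 3) + ∫(3/(z - 4)) dz + ∫(1/(z + 4)) dz + ∫(4/(z**2 + 9)) dz.
Step 3. Evaluate the standard form [assuming z > 4]: now 3*log(z - 4) + 2*log(z - 3) + ∫(1/(z + 4)) dz + ∫(4/(z**2 + 9)) dz.
Step 4. Evaluate the standard form [assuming z > -4]: now 3*log(z - 4) + 2*log(z - 3) + log(z + 4) + ∫(4/(z**2 + 9)) dz.
Step 5. Evaluate the standard form: now 3*log(z - 4) + 2*log(z - 3) + log(z + 4) + 4*atan(z/3)/3.
Answer: 3*log(z - 4) + 2*log(z - 3) + log(z + 4) + 4*atan(z/3)/3.


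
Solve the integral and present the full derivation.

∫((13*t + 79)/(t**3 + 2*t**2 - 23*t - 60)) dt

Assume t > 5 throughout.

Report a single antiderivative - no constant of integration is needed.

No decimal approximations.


Step 1. Decompose ∫((13*t + 79)/(t**3 + 2*t**2 - 23*t - 60)) dt by partial fractions, (13*t + 79)/(t**3 + 2*t**2 - 23*t - 60) = 3/(t + 4) - 5/(t + 3) + 2/(t - 5): now ∫(2/(t - 5)) dt + ∫(-5/(t + 3)) dt + ∫(3/(t + 4)) dt.
Step 2. Evaluate the standard form [assuming t > -3]: now -5*log(t + 3) + ∫(2/(t - 5)) dt + ∫(3/(t + 4)) dt.
Step 3. Evaluate the standard form [assuming t > -4]: now -5*log(t + 3) + 3*log(t + 4) + ∫(2/(t - 5)) dt.
Step 4. Evaluate the standard form [assuming t > 5]: now 2*log(t - 5) - 5*log(t + 3) + 3*log(t + 4).
Answer: 2*log(t - 5) - 5*log(t + 3) + 3*log(t + 4).


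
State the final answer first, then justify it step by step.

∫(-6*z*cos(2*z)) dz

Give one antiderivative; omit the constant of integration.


The answer is -3*z*sin(2*z) - 3*cos(2*z)/2.
Step 1. Integrate ∫(-6*z*cos(2*z)) dz by parts with u = z, dv = (-6*cos(2*z)) dz, so v = -3*sin(2*z): now -3*z*sin(2*z) + ∫(3*sin(2*z)) dz.
Step 2. Evaluate the standard form: now -3*z*sin(2*z) - 3*cos(2*z)/2.
Answer: -3*z*sin(2*z) - 3*cos(2*z)/2.


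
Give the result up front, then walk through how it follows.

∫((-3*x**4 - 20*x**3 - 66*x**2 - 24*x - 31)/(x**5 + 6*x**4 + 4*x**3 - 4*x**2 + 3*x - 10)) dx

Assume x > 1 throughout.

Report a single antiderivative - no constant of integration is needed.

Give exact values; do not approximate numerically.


The answer is -4*log(x - 1) + 3*log(x + 2) - 2*log(x + 5) - 2*atan(x).
Step 1. Decompose ∫((-3*x**4 - 20*x**3 - 66*x**2 - 24*x - 31)/(x**5 + 6*x**4 + 4*x**3 - 4*x**2 + 3*x - 10)) dx by partial fractions, (-3*x**4 - 20*x**3 - 66*x**2 - 24*x - 31)/(x**5 + 6*x**4 + 4*x**3 - 4*x**2 + 3*x - 10) = -2/(x**2 + 1) - 2/(x + 5) + 3/(x + 2) - 4/(x - 1): now ∫(-4/(x - 1)) dx + ∫(3/(x + 2)) dx + ∫(-2/(x + 5)) dx + ∫(-2/(x**2 + 1)) dx.
Step 2. Evaluate the standard form [assuming x > -2]: now 3*log(x + 2) + ∫(-4/(x - 1)) dx + ∫(-2/(x + 5)) dx + ∫(-2/(x**2 + 1)) dx.
Step 3. Evaluate the standard form [assuming x > 1]: now -4*log(x - 1) + 3*log(x + 2) + ∫(-2/(x + 5)) dx + ∫(-2/(x**2 + 1)) dx.
Step 4. Evaluate the standard form [assuming x > -5]: now -4*log(x - 1) + 3*log(x + 2) - 2*log(x + 5) + ∫(-2/(x**2 + 1)) dx.
Step 5. Evaluate the standard form: now -4*log(x - 1) + 3*log(x + 2) - 2*log(x + 5) - 2*atan(x).
Answer: -4*log(x - 1) + 3*log(x + 2) - 2*log(x + 5) - 2*atan(x).


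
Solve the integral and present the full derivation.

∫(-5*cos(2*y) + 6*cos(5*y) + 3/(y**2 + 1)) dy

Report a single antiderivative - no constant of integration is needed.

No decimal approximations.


Step 1. Rewrite: now ∫(3/(y**2 + 1)) dy + ∫(-5*cos(2*y)) dy + ∫(6*cos(5*y)) dy.
Step 2. Evaluate the standard form: now 6*sin(5*y)/5 + ∫(3/(y**2 + 1)) dy + ∫(-5*cos(2*y)) dy.
Step 3. Evaluate the standard form: now 6*sin(5*y)/5 + 3*atan(y) + ∫(-5*cos(2*y)) dy.
Step 4. Evaluate the standard form: now -5*sin(2*y)/2 + 6*sin(5*y)/5 + 3*atan(y).
Answer: -5*sin(2*y)/2 + 6*sin(5*y)/5 + 3*atan(y).


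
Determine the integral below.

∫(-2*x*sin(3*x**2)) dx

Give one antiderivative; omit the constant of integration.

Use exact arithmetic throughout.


Answer: cos(3*x**2)/3.


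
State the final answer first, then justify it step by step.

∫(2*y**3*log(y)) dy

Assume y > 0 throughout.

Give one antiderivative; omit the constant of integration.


The answer is y**4*log(y)/2 - y**4/8.
Step 1. Integrate ∫(2*y**3*log(y)) dy by parts with u = log(y), dv = (2*y**3) dy, so v = y**4/2 [assuming y > 0]: now y**4*log(y)/2 + ∫(-y**3/2) dy.
Step 2. Evaluate the standard form: now y**4*log(y)/2 - y**4/8.
Answer: y**4*log(y)/2 - y**4/8.


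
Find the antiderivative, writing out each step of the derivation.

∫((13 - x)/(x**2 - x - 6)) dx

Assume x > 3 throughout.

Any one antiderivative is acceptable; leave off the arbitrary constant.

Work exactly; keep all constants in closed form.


Step 1. Decompose ∫((13 - x)/(x**2 - x - 6)) dx by partial fractions, (13 - x)/(x**2 - x - 6) = -3/(x + 2) + 2/(x - 3): now ∫(2/(x - 3)) dx + ∫(-3/(x + 2)) dx.
Step 2. Evaluate the standard form [assuming x > 3]: now 2*log(x - 3) + ∫(-3/(x + 2)) dx.
Step 3. Evaluate the standard form [assuming x > -2]: now 2*log(x - 3) - 3*log(x + 2).
Answer: 2*log(x - 3) - 3*log(x + 2).


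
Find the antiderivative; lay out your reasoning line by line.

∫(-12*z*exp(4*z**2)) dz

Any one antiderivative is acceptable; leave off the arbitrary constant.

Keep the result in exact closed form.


Step 1. Substitute u = z**2, turning ∫(-12*z*exp(4*z**2)) dz into ∫(-6*exp(4*u)) du: now ∫(-6*exp(4*u)) du.
Step 2. Evaluate the standard form: now -3*exp(4*u)/2.
Step 3. Substitute back u = z**2: now -3*exp(4*z**2)/2.
Answer: -3*exp(4*z**2)/2.


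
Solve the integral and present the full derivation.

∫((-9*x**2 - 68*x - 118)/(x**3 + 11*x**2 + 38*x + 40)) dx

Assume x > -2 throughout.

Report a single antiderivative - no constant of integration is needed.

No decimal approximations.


Step 1. Decompose ∫((-9*x**2 - 68*x - 118)/(x**3 + 11*x**2 + 38*x + 40)) dx by partial fractions, (-9*x**2 - 68*x - 118)/(x**3 + 11*x**2 + 38*x + 40) = -1/(x + 5) - 5/(x + 4) - 3/(x + 2): now ∫(-3/(x + 2)) dx + ∫(-5/(x + 4)) dx + ∫(-1/(x + 5)) dx.
Step 2. Evaluate the standard form [assuming x > -2]: now -3*log(x + 2) + ∫(-5/(x + 4)) dx + ∫(-1/(x + 5)) dx.
Step 3. Evaluate the standard form [assuming x > -5]: now -3*log(x + 2) - log(x + 5) + ∫(-5/(x + 4)) dx.
Step 4. Evaluate the standard form [assuming x > -4]: now -3*log(x + 2) - 5*log(x + 4) - log(x + 5).
Answer: -3*log(x + 2) - 5*log(x + 4) - log(x + 5).


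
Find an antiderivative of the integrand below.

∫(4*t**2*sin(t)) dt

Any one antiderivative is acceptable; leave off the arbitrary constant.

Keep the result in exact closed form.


Answer: -4*t**2*cos(t) + 8*t*sin(t) + 8*cos(t).


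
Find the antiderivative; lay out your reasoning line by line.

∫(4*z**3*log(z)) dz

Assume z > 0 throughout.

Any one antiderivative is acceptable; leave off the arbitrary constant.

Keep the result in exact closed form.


Step 1. Integrate ∫(4*z**3*log(z)) dz by parts with u = log(z), dv = (4*z**3) dz, so v = z**4 [assuming z > 0]: now z**4*log(z) + ∫(-z**3) dz.
Step 2. Evaluate the standard form: now z**4*log(z) - z**4/4.
Answer: z**4*log(z) - z**4/4.


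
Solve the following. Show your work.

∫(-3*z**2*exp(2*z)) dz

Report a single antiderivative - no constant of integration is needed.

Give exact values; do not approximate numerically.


Step 1. Integrate ∫(-3*z**2*exp(2*z)) dz by parts with u = z**2, dv = (-3*exp(2*z)) dz, so v = -3*exp(2*z)/2: now -3*z**2*exp(2*z)/2 + ∫(3*z*exp(2*z)) dz.
Step 2. Integrate ∫(3*z*exp(2*z)) dz by parts with u = z, dv = (3*exp(2*z)) dz, so v = 3*exp(2*z)/2: now -3*z**2*exp(2*z)/2 + 3*z*exp(2*z)/2 + ∫(-3*exp(2*z)/2) dz.
Step 3. Evaluate the standard form: now -3*z**2*exp(2*z)/2 + 3*z*exp(2*z)/2 - 3*exp(2*z)/4.
Answer: -3*z**2*exp(2*z)/2 + 3*z*exp(2*z)/2 - 3*exp(2*z)/4.


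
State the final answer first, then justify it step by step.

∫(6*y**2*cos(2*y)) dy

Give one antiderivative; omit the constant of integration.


The answer is 3*y**2*sin(2*y) + 3*y*cos(2*y) - 3*sin(2*y)/2.
Step 1. Integrate ∫(6*y**2*cos(2*y)) dy by parts with u = y**2, dv = (6*cos(2*y)) dy, so v = 3*sin(2*y): now 3*y**2*sin(2*y) + ∫(-6*y*sin(2*y)) dy.
Step 2. Integrate ∫(-6*y*sin(2*y)) dy by parts with u = y, dv = (-6*sin(2*y)) dy, so v = 3*cos(2*y): now 3*y**2*sin(2*y) + 3*y*cos(2*y) + ∫(-3*cos(2*y)) dy.
Step 3. Evaluate the standard form: now 3*y**2*sin(2*y) + 3*y*cos(2*y) - 3*sin(2*y)/2.
Answer: 3*y**2*sin(2*y) + 3*y*cos(2*y) - 3*sin(2*y)/2.


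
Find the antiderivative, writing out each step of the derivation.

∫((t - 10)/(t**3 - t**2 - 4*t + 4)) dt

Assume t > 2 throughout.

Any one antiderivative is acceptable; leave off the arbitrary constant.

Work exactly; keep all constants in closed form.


Step 1. Decompose ∫((t - 10)/(t**3 - t**2 - 4*t + 4)) dt by partial fractions, (t - 10)/(t**3 - t**2 - 4*t + 4) = -1/(t + 2) + 3/(t - 1) - 2/(t - 2): now ∫(-2/(t - 2)) dt + ∫(3/(t - 1)) dt + ∫(-1/(t + 2)) dt.
Step 2. Evaluate the standard form [assuming t > -2]: now -log(t + 2) + ∫(-2/(t - 2)) dt + ∫(3/(t - 1)) dt.
Step 3. Evaluate the standard form [assuming t > 2]: now -2*log(t - 2) - log(t + 2) + ∫(3/(t - 1)) dt.
Step 4. Evaluate the standard form [assuming t > 1]: now -2*log(t - 2) + 3*log(t - 1) - log(t + 2).
Answer: -2*log(t - 2) + 3*log(t - 1) - log(t + 2).


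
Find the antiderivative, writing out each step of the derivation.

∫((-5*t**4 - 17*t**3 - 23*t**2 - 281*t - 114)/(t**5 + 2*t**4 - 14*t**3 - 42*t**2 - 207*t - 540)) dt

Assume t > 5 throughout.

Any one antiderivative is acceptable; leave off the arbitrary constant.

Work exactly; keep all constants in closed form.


Step 1. Decompose ∫((-5*t**4 - 17*t**3 - 23*t**2 - 281*t - 114)/(t**5 + 2*t**4 - 14*t**3 - 42*t**2 - 207*t - 540)) dt by partial fractions, (-5*t**4 - 17*t**3 - 23*t**2 - 281*t - 114)/(t**5 + 2*t**4 - 14*t**3 - 42*t**2 - 207*t - 540) = 4/(t**2 + 9) + 2/(t + 4) - 4/(t + 3) - 3/(t - 5): now ∫(-3/(t - 5)) dt + ∫(-4/(t + 3)) dt + ∫(2/(t + 4)) dt + ∫(4/(t**2 + 9)) dt.
Step 2. Evaluate the standard form [assuming t > -4]: now 2*log(t + 4) + ∫(-3/(t - 5)) dt + ∫(-4/(t + 3)) dt + ∫(4/(t**2 + 9)) dt.
Step 3. Evaluate the standard form [assuming t > -3]: now -4*log(t + 3) + 2*log(t + 4) + ∫(-3/(t - 5)) dt + ∫(4/(t**2 + 9)) dt.
Step 4. Evaluate the standard form [assuming t > 5]: now -3*log(t - 5) - 4*log(t + 3) + 2*log(t + 4) + ∫(4/(t**2 + 9)) dt.
Step 5. Evaluate the standard form: now -3*log(t - 5) - 4*log(t + 3) + 2*log(t + 4) + 4*atan(t/3)/3.
Answer: -3*log(t - 5) - 4*log(t + 3) + 2*log(t + 4) + 4*atan(t/3)/3.


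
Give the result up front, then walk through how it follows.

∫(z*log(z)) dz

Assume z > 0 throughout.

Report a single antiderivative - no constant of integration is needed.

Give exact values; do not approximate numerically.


The answer is z**2*log(z)/2 - z**2/4.
Step 1. Integrate ∫(z*log(z)) dz by parts with u = log(z), dv = (z) dz, so v = z**2/2 [assuming z > 0]: now z**2*log(z)/2 + ∫(-z/2) dz.
Step 2. Evaluate the standard form: now z**2*log(z)/2 - z**2/4.
Answer: z**2*log(z)/2 - z**2/4.


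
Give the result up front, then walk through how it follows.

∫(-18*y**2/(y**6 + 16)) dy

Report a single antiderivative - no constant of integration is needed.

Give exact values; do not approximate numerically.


The answer is -3*atan(y**3/4)/2.
Step 1. Substitute u = y**3, turning ∫(-18*y**2/(y**6 + 16)) dy into ∫(-6/(u**2 + 16)) du: now ∫(-6/(u**2 + 16)) du.
Step 2. Evaluate the standard form: now -3*atan(u/4)/2.
Step 3. Substitute back u = y**3: now -3*atan(y**3/4)/2.
Answer: -3*atan(y**3/4)/2.


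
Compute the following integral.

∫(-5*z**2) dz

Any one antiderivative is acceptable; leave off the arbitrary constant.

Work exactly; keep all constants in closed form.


Answer: -5*z**3/3.


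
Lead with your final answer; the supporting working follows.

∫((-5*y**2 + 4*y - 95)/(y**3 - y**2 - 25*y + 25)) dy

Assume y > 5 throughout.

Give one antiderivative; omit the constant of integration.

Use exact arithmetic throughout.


The answer is -5*log(y - 5) + 4*log(y - 1) - 4*log(y + 5).
Step 1. Decompose ∫((-5*y**2 + 4*y - 95)/(y**3 - y**2 - 25*y + 25)) dy by partial fractions, (-5*y**2 + 4*y - 95)/(y**3 - y**2 - 25*y + 25) = -4/(y + 5) + 4/(y - 1) - 5/(y - 5): now ∫(-5/(y - 5)) dy + ∫(4/(y - 1)) dy + ∫(-4/(y + 5)) dy.
Step 2. Evaluate the standard form [assuming y > -5]: now -4*log(y + 5) + ∫(-5/(y - 5)) dy + ∫(4/(y - 1)) dy.
Step 3. Evaluate the standard form [assuming y > 1]: now 4*log(y - 1) - 4*log(y + 5) + ∫(-5/(y - 5)) dy.
Step 4. Evaluate the standard form [assuming y > 5]: now -5*log(y - 5) + 4*log(y - 1) - 4*log(y + 5).
Answer: -5*log(y - 5) + 4*log(y - 1) - 4*log(y + 5).


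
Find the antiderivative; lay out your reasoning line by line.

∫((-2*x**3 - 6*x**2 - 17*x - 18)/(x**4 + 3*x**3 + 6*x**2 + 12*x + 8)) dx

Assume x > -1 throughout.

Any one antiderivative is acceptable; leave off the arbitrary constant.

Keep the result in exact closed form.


Step 1. Decompose ∫((-2*x**3 - 6*x**2 - 17*x - 18)/(x**4 + 3*x**3 + 6*x**2 + 12*x + 8)) dx by partial fractions, (-2*x**3 - 6*x**2 - 17*x - 18)/(x**4 + 3*x**3 + 6*x**2 + 12*x + 8) = -3/(x**2 + 4) - 1/(x + 2) - 1/(x + 1): now ∫(-1/(x + 1)) dx + ∫(-1/(x + 2)) dx + ∫(-3/(x**2 + 4)) dx.
Step 2. Evaluate the standard form [assuming x > -1]: now -log(x + 1) + ∫(-1/(x + 2)) dx + ∫(-3/(x**2 + 4)) dx.
Step 3. Evaluate the standard form [assuming x > -2]: now -log(x + 1) - log(x + 2) + ∫(-3/(x**2 + 4)) dx.
Step 4. Evaluate the standard form: now -log(x + 1) - log(x + 2) - 3*atan(x/2)/2.
Answer: -log(x + 1) - log(x + 2) - 3*atan(x/2)/2.


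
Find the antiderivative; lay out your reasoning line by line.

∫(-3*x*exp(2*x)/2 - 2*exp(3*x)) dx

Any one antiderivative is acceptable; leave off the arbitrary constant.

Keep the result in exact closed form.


Step 1. Rewrite: now ∫(-3*x*exp(2*x)/2) dx + ∫(-2*exp(3*x)) dx.
Step 2. Integrate ∫(-3*x*exp(2*x)/2) dx by parts with u = x, dv = (-3*exp(2*x)/2) dx, so v = -3*exp(2*x)/4: now -3*x*exp(2*x)/4 + ∫(3*exp(2*x)/4) dx + ∫(-2*exp(3*x)) dx.
Step 3. Evaluate the standard form: now -3*x*exp(2*x)/4 + 3*exp(2*x)/8 + ∫(-2*exp(3*x)) dx.
Step 4. Evaluate the standard form: now -3*x*exp(2*x)/4 - 2*exp(3*x)/3 + 3*exp(2*x)/8.
Answer: -3*x*exp(2*x)/4 - 2*exp(3*x)/3 + 3*exp(2*x)/8.


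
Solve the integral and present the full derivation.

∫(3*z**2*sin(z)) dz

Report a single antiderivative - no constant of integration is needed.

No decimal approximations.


Step 1. Integrate ∫(3*z**2*sin(z)) dz by parts with u = z**2, dv = (3*sin(z)) dz, so v = -3*cos(z): now -3*z**2*cos(z) + ∫(6*z*cos(z)) dz.
Step 2. Integrate ∫(6*z*cos(z)) dz by parts with u = z, dv = (6*cos(z)) dz, so v = 6*sin(z): now -3*z**2*cos(z) + 6*z*sin(z) + ∫(-6*sin(z)) dz.
Step 3. Evaluate the standard form: now -3*z**2*cos(z) + 6*z*sin(z) + 6*cos(z).
Answer: -3*z**2*cos(z) + 6*z*sin(z) + 6*cos(z).


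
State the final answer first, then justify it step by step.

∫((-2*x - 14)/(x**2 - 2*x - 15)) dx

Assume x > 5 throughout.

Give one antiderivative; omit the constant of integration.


The answer is -3*log(x - 5) + log(x + 3).
Step 1. Decompose ∫((-2*x - 14)/(x**2 - 2*x - 15)) dx by partial fractions, (-2*x - 14)/(x**2 - 2*x - 15) = 1/(x + 3) - 3/(x - 5): now ∫(-3/(x - 5)) dx + ∫(1/(x + 3)) dx.
Step 2. Evaluate the standard form [assuming x > 5]: now -3*log(x - 5) + ∫(1/(x + 3)) dx.
Step 3. Evaluate the standard form [assuming x > -3]: now -3*log(x - 5) + log(x + 3).
Answer: -3*log(x - 5) + log(x + 3).


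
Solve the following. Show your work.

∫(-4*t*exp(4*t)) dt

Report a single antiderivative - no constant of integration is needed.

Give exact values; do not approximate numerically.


Step 1. Integrate ∫(-4*t*exp(4*t)) dt by parts with u = t, dv = (-4*exp(4*t)) dt, so v = -exp(4*t): now -t*exp(4*t) + ∫(exp(4*t)) dt.
Step 2. Evaluate the standard form: now -t*exp(4*t) + exp(4*t)/4.
Answer: -t*exp(4*t) + exp(4*t)/4.


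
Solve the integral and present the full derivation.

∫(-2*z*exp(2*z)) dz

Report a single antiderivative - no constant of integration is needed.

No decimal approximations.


Step 1. Integrate ∫(-2*z*exp(2*z)) dz by parts with u = z, dv = (-2*exp(2*z)) dz, so v = -exp(2*z): now -z*exp(2*z) + ∫(exp(2*z)) dz.
Step 2. Evaluate the standard form: now -z*exp(2*z) + exp(2*z)/2.
Answer: -z*exp(2*z) + exp(2*z)/2.


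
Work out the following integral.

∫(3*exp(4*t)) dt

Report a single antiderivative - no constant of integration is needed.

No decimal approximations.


Answer: 3*exp(4*t)/4.


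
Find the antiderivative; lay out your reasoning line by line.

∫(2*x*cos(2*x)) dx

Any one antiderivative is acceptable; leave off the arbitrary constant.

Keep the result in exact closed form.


Step 1. Integrate ∫(2*x*cos(2*x)) dx by parts with u = x, dv = (2*cos(2*x)) dx, so v = sin(2*x): now x*sin(2*x) + ∫(-sin(2*x)) dx.
Step 2. Evaluate the standard form: now x*sin(2*x) + cos(2*x)/2.
Answer: x*sin(2*x) + cos(2*x)/2.


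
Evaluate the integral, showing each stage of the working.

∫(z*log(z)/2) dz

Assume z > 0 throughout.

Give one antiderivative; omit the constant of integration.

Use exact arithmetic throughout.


Step 1. Integrate ∫(z*log(z)/2) dz by parts with u = log(z), dv = (z/2) dz, so v = z**2/4 [assuming z > 0]: now z**2*log(z)/4 + ∫(-z/4) dz.
Step 2. Evaluate the standard form: now z**2*log(z)/4 - z**2/8.
Answer: z**2*log(z)/4 - z**2/8.


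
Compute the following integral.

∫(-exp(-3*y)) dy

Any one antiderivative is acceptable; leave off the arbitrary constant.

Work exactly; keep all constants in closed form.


Answer: exp(-3*y)/3.


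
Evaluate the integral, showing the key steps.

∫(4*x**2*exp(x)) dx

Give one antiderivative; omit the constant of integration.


Step 1. Integrate ∫(4*x**2*exp(x)) dx by parts with u = x**2, dv = (4*exp(x)) dx, so v = 4*exp(x): now 4*x**2*exp(x) + ∫(-8*x*exp(x)) dx.
Step 2. Integrate ∫(-8*x*exp(x)) dx by parts with u = x, dv = (-8*exp(x)) dx, so v = -8*exp(x): now 4*x**2*exp(x) - 8*x*exp(x) + ∫(8*exp(x)) dx.
Step 3. Evaluate the standard form: now 4*x**2*exp(x) - 8*x*exp(x) + 8*exp(x).
Answer: 4*x**2*exp(x) - 8*x*exp(x) + 8*exp(x).


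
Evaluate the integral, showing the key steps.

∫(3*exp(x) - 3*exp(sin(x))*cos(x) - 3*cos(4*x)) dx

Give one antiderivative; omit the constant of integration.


Step 1. Rewrite: now ∫(-3*exp(sin(x))*cos(x)) dx + ∫(3*exp(x)) dx + ∫(-3*cos(4*x)) dx.
Step 2. Evaluate the standard form: now 3*exp(x) + ∫(-3*exp(sin(x))*cos(x)) dx + ∫(-3*cos(4*x)) dx.
Step 3. Evaluate the standard form: now 3*exp(x) - 3*sin(4*x)/4 + ∫(-3*exp(sin(x))*cos(x)) dx.
Step 4. Substitute u = sin(x), turning ∫(-3*exp(sin(x))*cos(x)) dx into ∫(-3*exp(u)) du: now 3*exp(x) - 3*sin(4*x)/4 + ∫(-3*exp(u)) du.
Step 5. Evaluate the standard form: now -3*exp(u) + 3*exp(x) - 3*sin(4*x)/4.
Step 6. Substitute back u = sin(x): now 3*exp(x) - 3*exp(sin(x)) - 3*sin(4*x)/4.
Answer: 3*exp(x) - 3*exp(sin(x)) - 3*sin(4*x)/4.


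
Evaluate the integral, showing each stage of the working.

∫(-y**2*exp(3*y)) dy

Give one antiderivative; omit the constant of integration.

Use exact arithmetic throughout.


Step 1. Integrate ∫(-y**2*exp(3*y)) dy by parts with u = y**2, dv = (-exp(3*y)) dy, so v = -exp(3*y)/3: now -y**2*exp(3*y)/3 + ∫(2*y*exp(3*y)/3) dy.
Step 2. Integrate ∫(2*y*exp(3*y)/3) dy by parts with u = y, dv = (2*exp(3*y)/3) dy, so v = 2*exp(3*y)/9: now -y**2*exp(3*y)/3 + 2*y*exp(3*y)/9 + ∫(-2*exp(3*y)/9) dy.
Step 3. Evaluate the standard form: now -y**2*exp(3*y)/3 + 2*y*exp(3*y)/9 - 2*exp(3*y)/27.
Answer: -y**2*exp(3*y)/3 + 2*y*exp(3*y)/9 - 2*exp(3*y)/27.


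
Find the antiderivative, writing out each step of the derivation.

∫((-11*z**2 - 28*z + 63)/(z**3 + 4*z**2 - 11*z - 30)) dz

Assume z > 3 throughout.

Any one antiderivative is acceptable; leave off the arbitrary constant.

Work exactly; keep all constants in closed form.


Step 1. Decompose ∫((-11*z**2 - 28*z + 63)/(z**3 + 4*z**2 - 11*z - 30)) dz by partial fractions, (-11*z**2 - 28*z + 63)/(z**3 + 4*z**2 - 11*z - 30) = -3/(z + 5) - 5/(z + 2) - 3/(z - 3): now ∫(-3/(z - 3)) dz + ∫(-5/(z + 2)) dz + ∫(-3/(z + 5)) dz.
Step 2. Evaluate the standard form [assuming z > -5]: now -3*log(z + 5) + ∫(-3/(z - 3)) dz + ∫(-5/(z + 2)) dz.
Step 3. Evaluate the standard form [assuming z > 3]: now -3*log(z - 3) - 3*log(z + 5) + ∫(-5/(z + 2)) dz.
Step 4. Evaluate the standard form [assuming z > -2]: now -3*log(z - 3) - 5*log(z + 2) - 3*log(z + 5).
Answer: -3*log(z - 3) - 5*log(z + 2) - 3*log(z + 5).
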